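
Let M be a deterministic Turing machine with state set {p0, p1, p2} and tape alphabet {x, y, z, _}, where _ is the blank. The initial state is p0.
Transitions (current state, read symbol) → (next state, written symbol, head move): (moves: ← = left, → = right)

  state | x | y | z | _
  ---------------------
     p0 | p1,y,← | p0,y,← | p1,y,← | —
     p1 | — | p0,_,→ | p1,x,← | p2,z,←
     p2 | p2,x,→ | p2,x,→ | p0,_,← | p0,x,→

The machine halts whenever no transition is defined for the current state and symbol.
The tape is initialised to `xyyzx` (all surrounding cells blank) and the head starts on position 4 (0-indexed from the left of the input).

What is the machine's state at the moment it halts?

state=p0 head=4 tape=xyyz[x]   (p0,x)→(p1,y,←)
state=p1 head=3 tape=xyy[z]y   (p1,z)→(p1,x,←)
state=p1 head=2 tape=xy[y]xy   (p1,y)→(p0,_,→)
state=p0 head=3 tape=xy_[x]y   (p0,x)→(p1,y,←)
state=p1 head=2 tape=xy[_]yy   (p1,_)→(p2,z,←)
state=p2 head=1 tape=x[y]zyy   (p2,y)→(p2,x,→)
state=p2 head=2 tape=xx[z]yy   (p2,z)→(p0,_,←)
state=p0 head=1 tape=x[x]_yy   (p0,x)→(p1,y,←)
state=p1 head=0 tape=[x]y_yy
No transition is defined for (p1, x); M halts in state p1.

p1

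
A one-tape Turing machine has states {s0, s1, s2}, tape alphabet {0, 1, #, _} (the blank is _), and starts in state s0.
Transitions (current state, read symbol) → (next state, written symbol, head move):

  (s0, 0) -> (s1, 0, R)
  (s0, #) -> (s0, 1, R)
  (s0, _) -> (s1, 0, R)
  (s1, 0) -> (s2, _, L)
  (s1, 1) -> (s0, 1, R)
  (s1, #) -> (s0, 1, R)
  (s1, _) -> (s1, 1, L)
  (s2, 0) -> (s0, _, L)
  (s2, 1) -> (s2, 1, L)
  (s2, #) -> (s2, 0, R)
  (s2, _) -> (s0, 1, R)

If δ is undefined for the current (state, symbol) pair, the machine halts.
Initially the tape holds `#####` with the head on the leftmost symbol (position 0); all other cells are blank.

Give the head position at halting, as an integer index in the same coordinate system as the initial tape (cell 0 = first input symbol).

0

state=s0 head=0 tape=_[#]####__   (s0,#)→(s0,1,R)
state=s0 head=1 tape=_1[#]###__   (s0,#)→(s0,1,R)
state=s0 head=2 tape=_11[#]##__   (s0,#)→(s0,1,R)
state=s0 head=3 tape=_111[#]#__   (s0,#)→(s0,1,R)
state=s0 head=4 tape=_1111[#]__   (s0,#)→(s0,1,R)
state=s0 head=5 tape=_11111[_]_   (s0,_)→(s1,0,R)
state=s1 head=6 tape=_111110[_]   (s1,_)→(s1,1,L)
state=s1 head=5 tape=_11111[0]1   (s1,0)→(s2,_,L)
state=s2 head=4 tape=_1111[1]_1   (s2,1)→(s2,1,L)
state=s2 head=3 tape=_111[1]1_1   (s2,1)→(s2,1,L)
state=s2 head=2 tape=_11[1]11_1   (s2,1)→(s2,1,L)
state=s2 head=1 tape=_1[1]111_1   (s2,1)→(s2,1,L)
state=s2 head=0 tape=_[1]1111_1   (s2,1)→(s2,1,L)
state=s2 head=-1 tape=[_]11111_1   (s2,_)→(s0,1,R)
state=s0 head=0 tape=1[1]1111_1
At halt the head is at cell 0.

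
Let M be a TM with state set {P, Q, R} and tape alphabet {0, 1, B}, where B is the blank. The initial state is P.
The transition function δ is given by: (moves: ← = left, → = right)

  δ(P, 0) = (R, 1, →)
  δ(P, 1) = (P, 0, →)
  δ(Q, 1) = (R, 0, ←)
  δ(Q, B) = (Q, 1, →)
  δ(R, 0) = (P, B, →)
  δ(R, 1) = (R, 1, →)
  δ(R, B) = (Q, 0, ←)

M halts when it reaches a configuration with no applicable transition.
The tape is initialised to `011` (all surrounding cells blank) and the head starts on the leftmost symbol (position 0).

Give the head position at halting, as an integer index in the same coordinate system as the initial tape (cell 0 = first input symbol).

-1

state=P head=0 tape=BB[0]11BBB   (P,0)→(R,1,→)
state=R head=1 tape=BB1[1]1BBB   (R,1)→(R,1,→)
state=R head=2 tape=BB11[1]BBB   (R,1)→(R,1,→)
state=R head=3 tape=BB111[B]BB   (R,B)→(Q,0,←)
state=Q head=2 tape=BB11[1]0BB   (Q,1)→(R,0,←)
state=R head=1 tape=BB1[1]00BB   (R,1)→(R,1,→)
state=R head=2 tape=BB11[0]0BB   (R,0)→(P,B,→)
state=P head=3 tape=BB11B[0]BB   (P,0)→(R,1,→)
state=R head=4 tape=BB11B1[B]B   (R,B)→(Q,0,←)
state=Q head=3 tape=BB11B[1]0B   (Q,1)→(R,0,←)
state=R head=2 tape=BB11[B]00B   (R,B)→(Q,0,←)
state=Q head=1 tape=BB1[1]000B   (Q,1)→(R,0,←)
state=R head=0 tape=BB[1]0000B   (R,1)→(R,1,→)
state=R head=1 tape=BB1[0]000B   (R,0)→(P,B,→)
state=P head=2 tape=BB1B[0]00B   (P,0)→(R,1,→)
state=R head=3 tape=BB1B1[0]0B   (R,0)→(P,B,→)
state=P head=4 tape=BB1B1B[0]B   (P,0)→(R,1,→)
state=R head=5 tape=BB1B1B1[B]   (R,B)→(Q,0,←)
state=Q head=4 tape=BB1B1B[1]0   (Q,1)→(R,0,←)
state=R head=3 tape=BB1B1[B]00   (R,B)→(Q,0,←)
state=Q head=2 tape=BB1B[1]000   (Q,1)→(R,0,←)
state=R head=1 tape=BB1[B]0000   (R,B)→(Q,0,←)
state=Q head=0 tape=BB[1]00000   (Q,1)→(R,0,←)
state=R head=-1 tape=B[B]000000   (R,B)→(Q,0,←)
state=Q head=-2 tape=[B]0000000   (Q,B)→(Q,1,→)
state=Q head=-1 tape=1[0]000000
At halt the head is at cell -1.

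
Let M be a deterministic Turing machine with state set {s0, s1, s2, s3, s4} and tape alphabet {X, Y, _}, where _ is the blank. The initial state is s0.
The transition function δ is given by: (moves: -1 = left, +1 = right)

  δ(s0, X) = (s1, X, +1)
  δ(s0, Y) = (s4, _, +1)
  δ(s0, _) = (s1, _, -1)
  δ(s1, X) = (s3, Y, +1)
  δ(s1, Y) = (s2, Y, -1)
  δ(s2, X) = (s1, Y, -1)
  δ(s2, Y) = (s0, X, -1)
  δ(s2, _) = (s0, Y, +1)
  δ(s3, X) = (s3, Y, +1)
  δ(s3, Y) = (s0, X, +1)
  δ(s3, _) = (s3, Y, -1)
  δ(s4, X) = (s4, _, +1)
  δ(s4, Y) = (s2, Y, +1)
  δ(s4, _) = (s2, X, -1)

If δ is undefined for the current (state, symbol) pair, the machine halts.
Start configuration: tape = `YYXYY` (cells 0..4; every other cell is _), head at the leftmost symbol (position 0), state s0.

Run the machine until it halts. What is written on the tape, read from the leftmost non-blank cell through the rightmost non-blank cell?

Y___XY

s0 | [Y]YXYY__   read Y → write _, move +1, go to s4
s4 | _[Y]XYY__   read Y → write Y, move +1, go to s2
s2 | _Y[X]YY__   read X → write Y, move -1, go to s1
s1 | _[Y]YYY__   read Y → write Y, move -1, go to s2
s2 | [_]YYYY__   read _ → write Y, move +1, go to s0
s0 | Y[Y]YYY__   read Y → write _, move +1, go to s4
s4 | Y_[Y]YY__   read Y → write Y, move +1, go to s2
s2 | Y_Y[Y]Y__   read Y → write X, move -1, go to s0
s0 | Y_[Y]XY__   read Y → write _, move +1, go to s4
s4 | Y__[X]Y__   read X → write _, move +1, go to s4
s4 | Y___[Y]__   read Y → write Y, move +1, go to s2
s2 | Y___Y[_]_   read _ → write Y, move +1, go to s0
s0 | Y___YY[_]   read _ → write _, move -1, go to s1
s1 | Y___Y[Y]_   read Y → write Y, move -1, go to s2
s2 | Y___[Y]Y_   read Y → write X, move -1, go to s0
s0 | Y__[_]XY_   read _ → write _, move -1, go to s1
s1 | Y_[_]_XY_
The non-blank tape span at halt is Y___XY.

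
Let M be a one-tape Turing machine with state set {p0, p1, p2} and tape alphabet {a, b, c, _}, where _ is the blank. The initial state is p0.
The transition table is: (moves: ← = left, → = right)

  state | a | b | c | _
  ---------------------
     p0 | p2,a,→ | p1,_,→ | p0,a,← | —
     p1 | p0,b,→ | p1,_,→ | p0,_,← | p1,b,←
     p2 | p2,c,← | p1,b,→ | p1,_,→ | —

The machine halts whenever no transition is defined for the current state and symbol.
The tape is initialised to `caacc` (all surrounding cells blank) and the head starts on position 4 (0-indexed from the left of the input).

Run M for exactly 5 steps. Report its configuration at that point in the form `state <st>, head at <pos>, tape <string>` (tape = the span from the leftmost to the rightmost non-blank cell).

p0 | caac[c]   read c → write a, move ←, go to p0
p0 | caa[c]a   read c → write a, move ←, go to p0
p0 | ca[a]aa   read a → write a, move →, go to p2
p2 | caa[a]a   read a → write c, move ←, go to p2
p2 | ca[a]ca   read a → write c, move ←, go to p2
p2 | c[a]cca
After 5 steps: state p2, head at 1, tape cacca.

state p2, head at 1, tape cacca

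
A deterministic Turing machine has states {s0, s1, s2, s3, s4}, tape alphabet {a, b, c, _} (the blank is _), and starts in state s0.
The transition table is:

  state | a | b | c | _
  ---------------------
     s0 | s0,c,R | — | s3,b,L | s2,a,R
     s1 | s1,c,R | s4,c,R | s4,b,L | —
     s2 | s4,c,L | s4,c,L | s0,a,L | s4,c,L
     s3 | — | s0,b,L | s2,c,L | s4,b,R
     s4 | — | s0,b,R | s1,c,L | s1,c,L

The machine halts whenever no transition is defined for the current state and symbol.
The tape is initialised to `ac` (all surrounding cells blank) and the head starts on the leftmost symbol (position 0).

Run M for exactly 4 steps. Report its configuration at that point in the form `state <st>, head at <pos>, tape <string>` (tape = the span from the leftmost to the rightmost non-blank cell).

state=s0 head=0 tape=__[a]c   (s0,a)→(s0,c,R)
state=s0 head=1 tape=__c[c]   (s0,c)→(s3,b,L)
state=s3 head=0 tape=__[c]b   (s3,c)→(s2,c,L)
state=s2 head=-1 tape=_[_]cb   (s2,_)→(s4,c,L)
state=s4 head=-2 tape=[_]ccb
After 4 steps: state s4, head at -2, tape ccb.

state s4, head at -2, tape ccb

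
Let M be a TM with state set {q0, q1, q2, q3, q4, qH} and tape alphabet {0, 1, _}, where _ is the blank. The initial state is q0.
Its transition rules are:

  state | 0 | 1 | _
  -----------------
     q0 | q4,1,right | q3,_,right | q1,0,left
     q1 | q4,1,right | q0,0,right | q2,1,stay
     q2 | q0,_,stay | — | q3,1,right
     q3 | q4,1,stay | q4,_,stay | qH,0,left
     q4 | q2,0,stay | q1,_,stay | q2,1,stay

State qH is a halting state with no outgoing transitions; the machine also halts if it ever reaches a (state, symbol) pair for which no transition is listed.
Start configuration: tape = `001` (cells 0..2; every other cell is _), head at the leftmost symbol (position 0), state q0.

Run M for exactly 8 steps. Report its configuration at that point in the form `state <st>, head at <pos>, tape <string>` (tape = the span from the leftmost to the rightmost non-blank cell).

q0 | [0]01   read 0 → write 1, move right, go to q4
q4 | 1[0]1   read 0 → write 0, move stay, go to q2
q2 | 1[0]1   read 0 → write _, move stay, go to q0
q0 | 1[_]1   read _ → write 0, move left, go to q1
q1 | [1]01   read 1 → write 0, move right, go to q0
q0 | 0[0]1   read 0 → write 1, move right, go to q4
q4 | 01[1]   read 1 → write _, move stay, go to q1
q1 | 01[_]   read _ → write 1, move stay, go to q2
q2 | 01[1]
After 8 steps: state q2, head at 2, tape 011.

state q2, head at 2, tape 011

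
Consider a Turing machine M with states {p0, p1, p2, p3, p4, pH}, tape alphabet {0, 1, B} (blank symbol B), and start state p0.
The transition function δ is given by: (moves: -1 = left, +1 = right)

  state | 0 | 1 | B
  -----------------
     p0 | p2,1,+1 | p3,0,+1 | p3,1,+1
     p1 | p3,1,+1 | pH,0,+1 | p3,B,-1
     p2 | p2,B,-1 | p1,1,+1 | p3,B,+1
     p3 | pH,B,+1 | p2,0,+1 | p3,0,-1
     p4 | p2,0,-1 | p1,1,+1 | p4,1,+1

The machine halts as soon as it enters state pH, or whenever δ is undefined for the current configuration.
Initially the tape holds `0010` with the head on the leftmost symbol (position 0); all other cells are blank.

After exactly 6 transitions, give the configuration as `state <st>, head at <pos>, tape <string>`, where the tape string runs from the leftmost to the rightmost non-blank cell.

p0 | [0]010   read 0 → write 1, move +1, go to p2
p2 | 1[0]10   read 0 → write B, move -1, go to p2
p2 | [1]B10   read 1 → write 1, move +1, go to p1
p1 | 1[B]10   read B → write B, move -1, go to p3
p3 | [1]B10   read 1 → write 0, move +1, go to p2
p2 | 0[B]10   read B → write B, move +1, go to p3
p3 | 0B[1]0
After 6 steps: state p3, head at 2, tape 0B10.

state p3, head at 2, tape 0B10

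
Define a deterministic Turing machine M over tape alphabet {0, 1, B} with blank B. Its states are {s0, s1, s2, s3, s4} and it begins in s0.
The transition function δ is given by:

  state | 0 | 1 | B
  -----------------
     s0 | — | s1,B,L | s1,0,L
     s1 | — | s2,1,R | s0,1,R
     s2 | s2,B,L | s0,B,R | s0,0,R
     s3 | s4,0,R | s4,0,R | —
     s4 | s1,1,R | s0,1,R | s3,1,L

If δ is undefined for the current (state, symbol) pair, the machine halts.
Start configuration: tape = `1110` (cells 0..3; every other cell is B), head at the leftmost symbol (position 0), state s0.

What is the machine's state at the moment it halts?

state=s0 head=0 tape=B[1]110   (s0,1)→(s1,B,L)
state=s1 head=-1 tape=[B]B110   (s1,B)→(s0,1,R)
state=s0 head=0 tape=1[B]110   (s0,B)→(s1,0,L)
state=s1 head=-1 tape=[1]0110   (s1,1)→(s2,1,R)
state=s2 head=0 tape=1[0]110   (s2,0)→(s2,B,L)
state=s2 head=-1 tape=[1]B110   (s2,1)→(s0,B,R)
state=s0 head=0 tape=B[B]110   (s0,B)→(s1,0,L)
state=s1 head=-1 tape=[B]0110   (s1,B)→(s0,1,R)
state=s0 head=0 tape=1[0]110
No transition is defined for (s0, 0); M halts in state s0.

s0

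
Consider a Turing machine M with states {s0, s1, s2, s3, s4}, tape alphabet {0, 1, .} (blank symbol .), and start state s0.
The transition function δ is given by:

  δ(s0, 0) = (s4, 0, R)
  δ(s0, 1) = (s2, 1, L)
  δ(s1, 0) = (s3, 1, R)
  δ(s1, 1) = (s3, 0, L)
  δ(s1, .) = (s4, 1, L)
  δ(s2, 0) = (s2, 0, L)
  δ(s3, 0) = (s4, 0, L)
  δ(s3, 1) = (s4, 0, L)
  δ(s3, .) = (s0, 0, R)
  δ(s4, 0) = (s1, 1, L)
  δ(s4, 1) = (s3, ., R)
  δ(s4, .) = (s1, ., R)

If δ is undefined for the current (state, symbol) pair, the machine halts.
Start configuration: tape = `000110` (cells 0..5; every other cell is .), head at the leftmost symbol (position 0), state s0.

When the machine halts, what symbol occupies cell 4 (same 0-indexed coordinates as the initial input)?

state=s0 head=0 tape=[0]00110..   (s0,0)→(s4,0,R)
state=s4 head=1 tape=0[0]0110..   (s4,0)→(s1,1,L)
state=s1 head=0 tape=[0]10110..   (s1,0)→(s3,1,R)
state=s3 head=1 tape=1[1]0110..   (s3,1)→(s4,0,L)
state=s4 head=0 tape=[1]00110..   (s4,1)→(s3,.,R)
state=s3 head=1 tape=.[0]0110..   (s3,0)→(s4,0,L)
state=s4 head=0 tape=[.]00110..   (s4,.)→(s1,.,R)
state=s1 head=1 tape=.[0]0110..   (s1,0)→(s3,1,R)
state=s3 head=2 tape=.1[0]110..   (s3,0)→(s4,0,L)
state=s4 head=1 tape=.[1]0110..   (s4,1)→(s3,.,R)
state=s3 head=2 tape=..[0]110..   (s3,0)→(s4,0,L)
state=s4 head=1 tape=.[.]0110..   (s4,.)→(s1,.,R)
state=s1 head=2 tape=..[0]110..   (s1,0)→(s3,1,R)
state=s3 head=3 tape=..1[1]10..   (s3,1)→(s4,0,L)
state=s4 head=2 tape=..[1]010..   (s4,1)→(s3,.,R)
state=s3 head=3 tape=...[0]10..   (s3,0)→(s4,0,L)
state=s4 head=2 tape=..[.]010..   (s4,.)→(s1,.,R)
state=s1 head=3 tape=...[0]10..   (s1,0)→(s3,1,R)
state=s3 head=4 tape=...1[1]0..   (s3,1)→(s4,0,L)
state=s4 head=3 tape=...[1]00..   (s4,1)→(s3,.,R)
state=s3 head=4 tape=....[0]0..   (s3,0)→(s4,0,L)
state=s4 head=3 tape=...[.]00..   (s4,.)→(s1,.,R)
state=s1 head=4 tape=....[0]0..   (s1,0)→(s3,1,R)
state=s3 head=5 tape=....1[0]..   (s3,0)→(s4,0,L)
state=s4 head=4 tape=....[1]0..   (s4,1)→(s3,.,R)
state=s3 head=5 tape=.....[0]..   (s3,0)→(s4,0,L)
state=s4 head=4 tape=....[.]0..   (s4,.)→(s1,.,R)
state=s1 head=5 tape=.....[0]..   (s1,0)→(s3,1,R)
state=s3 head=6 tape=.....1[.].   (s3,.)→(s0,0,R)
state=s0 head=7 tape=.....10[.]
Cell 4 holds . when M halts.

.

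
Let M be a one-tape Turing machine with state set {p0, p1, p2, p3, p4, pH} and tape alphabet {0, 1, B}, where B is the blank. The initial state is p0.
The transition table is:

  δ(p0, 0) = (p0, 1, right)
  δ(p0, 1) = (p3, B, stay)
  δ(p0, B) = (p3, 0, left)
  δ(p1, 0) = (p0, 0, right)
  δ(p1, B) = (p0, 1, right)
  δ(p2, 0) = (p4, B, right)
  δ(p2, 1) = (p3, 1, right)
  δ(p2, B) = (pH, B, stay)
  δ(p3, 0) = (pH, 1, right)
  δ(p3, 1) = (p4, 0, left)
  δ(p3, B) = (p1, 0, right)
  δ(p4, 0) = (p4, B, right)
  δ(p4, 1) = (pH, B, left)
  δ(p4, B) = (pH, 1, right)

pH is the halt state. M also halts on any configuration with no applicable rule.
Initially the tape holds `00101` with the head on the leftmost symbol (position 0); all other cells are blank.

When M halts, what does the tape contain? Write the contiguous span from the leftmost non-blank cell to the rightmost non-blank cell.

p0 | [0]0101BBBB   read 0 → write 1, move right, go to p0
p0 | 1[0]101BBBB   read 0 → write 1, move right, go to p0
p0 | 11[1]01BBBB   read 1 → write B, move stay, go to p3
p3 | 11[B]01BBBB   read B → write 0, move right, go to p1
p1 | 110[0]1BBBB   read 0 → write 0, move right, go to p0
p0 | 1100[1]BBBB   read 1 → write B, move stay, go to p3
p3 | 1100[B]BBBB   read B → write 0, move right, go to p1
p1 | 11000[B]BBB   read B → write 1, move right, go to p0
p0 | 110001[B]BB   read B → write 0, move left, go to p3
p3 | 11000[1]0BB   read 1 → write 0, move left, go to p4
p4 | 1100[0]00BB   read 0 → write B, move right, go to p4
p4 | 1100B[0]0BB   read 0 → write B, move right, go to p4
p4 | 1100BB[0]BB   read 0 → write B, move right, go to p4
p4 | 1100BBB[B]B   read B → write 1, move right, go to pH
pH | 1100BBB1[B]
The non-blank tape span at halt is 1100BBB1.

1100BBB1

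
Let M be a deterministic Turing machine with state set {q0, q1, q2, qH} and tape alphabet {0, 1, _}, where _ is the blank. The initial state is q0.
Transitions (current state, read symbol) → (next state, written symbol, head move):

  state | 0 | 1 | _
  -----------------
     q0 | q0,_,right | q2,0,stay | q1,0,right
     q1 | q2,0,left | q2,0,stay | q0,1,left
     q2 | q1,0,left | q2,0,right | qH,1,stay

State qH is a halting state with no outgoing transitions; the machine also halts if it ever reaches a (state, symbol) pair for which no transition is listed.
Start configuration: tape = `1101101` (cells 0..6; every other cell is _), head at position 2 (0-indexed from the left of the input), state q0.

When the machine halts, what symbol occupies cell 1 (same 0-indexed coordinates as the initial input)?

0

q0 | ___11[0]1101   read 0 → write _, move right, go to q0
q0 | ___11_[1]101   read 1 → write 0, move stay, go to q2
q2 | ___11_[0]101   read 0 → write 0, move left, go to q1
q1 | ___11[_]0101   read _ → write 1, move left, go to q0
q0 | ___1[1]10101   read 1 → write 0, move stay, go to q2
q2 | ___1[0]10101   read 0 → write 0, move left, go to q1
q1 | ___[1]010101   read 1 → write 0, move stay, go to q2
q2 | ___[0]010101   read 0 → write 0, move left, go to q1
q1 | __[_]0010101   read _ → write 1, move left, go to q0
q0 | _[_]10010101   read _ → write 0, move right, go to q1
q1 | _0[1]0010101   read 1 → write 0, move stay, go to q2
q2 | _0[0]0010101   read 0 → write 0, move left, go to q1
q1 | _[0]00010101   read 0 → write 0, move left, go to q2
q2 | [_]000010101   read _ → write 1, move stay, go to qH
qH | [1]000010101
Cell 1 holds 0 when M halts.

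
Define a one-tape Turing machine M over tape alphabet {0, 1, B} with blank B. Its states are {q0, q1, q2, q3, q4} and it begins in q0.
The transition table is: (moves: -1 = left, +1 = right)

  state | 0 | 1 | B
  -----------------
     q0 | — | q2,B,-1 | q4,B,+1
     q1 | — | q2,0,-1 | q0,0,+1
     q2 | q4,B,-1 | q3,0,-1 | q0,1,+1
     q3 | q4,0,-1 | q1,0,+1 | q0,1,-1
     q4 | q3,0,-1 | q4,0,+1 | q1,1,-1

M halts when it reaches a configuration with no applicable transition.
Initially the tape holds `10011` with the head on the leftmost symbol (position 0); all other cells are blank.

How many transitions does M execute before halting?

state=q0 head=0 tape=BBB[1]0011   (q0,1)→(q2,B,-1)
state=q2 head=-1 tape=BB[B]B0011   (q2,B)→(q0,1,+1)
state=q0 head=0 tape=BB1[B]0011   (q0,B)→(q4,B,+1)
state=q4 head=1 tape=BB1B[0]011   (q4,0)→(q3,0,-1)
state=q3 head=0 tape=BB1[B]0011   (q3,B)→(q0,1,-1)
state=q0 head=-1 tape=BB[1]10011   (q0,1)→(q2,B,-1)
state=q2 head=-2 tape=B[B]B10011   (q2,B)→(q0,1,+1)
state=q0 head=-1 tape=B1[B]10011   (q0,B)→(q4,B,+1)
state=q4 head=0 tape=B1B[1]0011   (q4,1)→(q4,0,+1)
state=q4 head=1 tape=B1B0[0]011   (q4,0)→(q3,0,-1)
state=q3 head=0 tape=B1B[0]0011   (q3,0)→(q4,0,-1)
state=q4 head=-1 tape=B1[B]00011   (q4,B)→(q1,1,-1)
state=q1 head=-2 tape=B[1]100011   (q1,1)→(q2,0,-1)
state=q2 head=-3 tape=[B]0100011   (q2,B)→(q0,1,+1)
state=q0 head=-2 tape=1[0]100011
M halts after 14 transitions.

14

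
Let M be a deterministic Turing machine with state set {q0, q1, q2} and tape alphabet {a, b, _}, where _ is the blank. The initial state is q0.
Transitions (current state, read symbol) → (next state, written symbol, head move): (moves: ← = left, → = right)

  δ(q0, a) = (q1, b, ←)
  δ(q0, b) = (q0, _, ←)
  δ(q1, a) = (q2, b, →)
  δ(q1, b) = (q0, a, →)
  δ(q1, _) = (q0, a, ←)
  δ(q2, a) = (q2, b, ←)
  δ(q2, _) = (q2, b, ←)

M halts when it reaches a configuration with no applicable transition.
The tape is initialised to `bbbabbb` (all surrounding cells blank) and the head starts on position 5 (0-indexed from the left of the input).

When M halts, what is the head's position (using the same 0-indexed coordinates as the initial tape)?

q0 | __bbbab[b]b   read b → write _, move ←, go to q0
q0 | __bbba[b]_b   read b → write _, move ←, go to q0
q0 | __bbb[a]__b   read a → write b, move ←, go to q1
q1 | __bb[b]b__b   read b → write a, move →, go to q0
q0 | __bba[b]__b   read b → write _, move ←, go to q0
q0 | __bb[a]___b   read a → write b, move ←, go to q1
q1 | __b[b]b___b   read b → write a, move →, go to q0
q0 | __ba[b]___b   read b → write _, move ←, go to q0
q0 | __b[a]____b   read a → write b, move ←, go to q1
q1 | __[b]b____b   read b → write a, move →, go to q0
q0 | __a[b]____b   read b → write _, move ←, go to q0
q0 | __[a]_____b   read a → write b, move ←, go to q1
q1 | _[_]b_____b   read _ → write a, move ←, go to q0
q0 | [_]ab_____b
At halt the head is at cell -2.

-2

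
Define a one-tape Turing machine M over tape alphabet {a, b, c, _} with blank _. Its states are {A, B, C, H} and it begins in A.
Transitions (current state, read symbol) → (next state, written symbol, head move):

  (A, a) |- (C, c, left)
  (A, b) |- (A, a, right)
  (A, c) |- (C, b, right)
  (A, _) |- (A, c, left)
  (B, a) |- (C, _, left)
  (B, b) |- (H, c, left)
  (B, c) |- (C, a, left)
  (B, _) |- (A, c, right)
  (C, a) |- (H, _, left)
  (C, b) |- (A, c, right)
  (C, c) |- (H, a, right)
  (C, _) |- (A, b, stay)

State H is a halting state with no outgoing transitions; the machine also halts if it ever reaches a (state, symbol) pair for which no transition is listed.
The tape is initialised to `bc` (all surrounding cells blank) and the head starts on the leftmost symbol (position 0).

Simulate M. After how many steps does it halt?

9

state=A head=0 tape=[b]c___   (A,b)→(A,a,right)
state=A head=1 tape=a[c]___   (A,c)→(C,b,right)
state=C head=2 tape=ab[_]__   (C,_)→(A,b,stay)
state=A head=2 tape=ab[b]__   (A,b)→(A,a,right)
state=A head=3 tape=aba[_]_   (A,_)→(A,c,left)
state=A head=2 tape=ab[a]c_   (A,a)→(C,c,left)
state=C head=1 tape=a[b]cc_   (C,b)→(A,c,right)
state=A head=2 tape=ac[c]c_   (A,c)→(C,b,right)
state=C head=3 tape=acb[c]_   (C,c)→(H,a,right)
state=H head=4 tape=acba[_]
M halts after 9 transitions.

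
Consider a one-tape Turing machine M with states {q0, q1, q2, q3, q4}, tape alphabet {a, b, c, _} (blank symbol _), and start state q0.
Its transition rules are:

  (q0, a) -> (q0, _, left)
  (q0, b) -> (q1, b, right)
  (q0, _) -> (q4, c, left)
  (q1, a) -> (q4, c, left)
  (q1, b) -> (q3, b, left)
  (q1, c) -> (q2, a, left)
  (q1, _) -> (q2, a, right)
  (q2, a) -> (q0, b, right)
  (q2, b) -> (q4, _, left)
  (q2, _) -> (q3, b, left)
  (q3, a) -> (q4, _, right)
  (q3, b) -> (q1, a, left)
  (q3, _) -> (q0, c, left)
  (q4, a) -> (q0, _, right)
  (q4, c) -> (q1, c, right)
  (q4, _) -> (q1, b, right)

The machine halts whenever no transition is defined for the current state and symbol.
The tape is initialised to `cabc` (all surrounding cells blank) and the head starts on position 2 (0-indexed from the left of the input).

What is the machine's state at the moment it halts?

q4

state=q0 head=2 tape=ca[b]c_   (q0,b)→(q1,b,right)
state=q1 head=3 tape=cab[c]_   (q1,c)→(q2,a,left)
state=q2 head=2 tape=ca[b]a_   (q2,b)→(q4,_,left)
state=q4 head=1 tape=c[a]_a_   (q4,a)→(q0,_,right)
state=q0 head=2 tape=c_[_]a_   (q0,_)→(q4,c,left)
state=q4 head=1 tape=c[_]ca_   (q4,_)→(q1,b,right)
state=q1 head=2 tape=cb[c]a_   (q1,c)→(q2,a,left)
state=q2 head=1 tape=c[b]aa_   (q2,b)→(q4,_,left)
state=q4 head=0 tape=[c]_aa_   (q4,c)→(q1,c,right)
state=q1 head=1 tape=c[_]aa_   (q1,_)→(q2,a,right)
state=q2 head=2 tape=ca[a]a_   (q2,a)→(q0,b,right)
state=q0 head=3 tape=cab[a]_   (q0,a)→(q0,_,left)
state=q0 head=2 tape=ca[b]__   (q0,b)→(q1,b,right)
state=q1 head=3 tape=cab[_]_   (q1,_)→(q2,a,right)
state=q2 head=4 tape=caba[_]   (q2,_)→(q3,b,left)
state=q3 head=3 tape=cab[a]b   (q3,a)→(q4,_,right)
state=q4 head=4 tape=cab_[b]
No transition is defined for (q4, b); M halts in state q4.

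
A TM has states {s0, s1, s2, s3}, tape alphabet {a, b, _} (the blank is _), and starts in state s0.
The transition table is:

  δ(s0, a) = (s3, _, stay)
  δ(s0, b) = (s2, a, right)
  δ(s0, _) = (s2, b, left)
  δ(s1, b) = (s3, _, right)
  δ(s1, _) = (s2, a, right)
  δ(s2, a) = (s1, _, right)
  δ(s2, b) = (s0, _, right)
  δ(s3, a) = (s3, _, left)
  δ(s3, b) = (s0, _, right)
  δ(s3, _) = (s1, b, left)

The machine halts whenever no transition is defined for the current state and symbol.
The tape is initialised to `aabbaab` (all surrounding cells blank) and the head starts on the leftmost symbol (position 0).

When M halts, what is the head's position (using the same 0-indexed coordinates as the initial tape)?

state=s0 head=0 tape=_[a]abbaab_   (s0,a)→(s3,_,stay)
state=s3 head=0 tape=_[_]abbaab_   (s3,_)→(s1,b,left)
state=s1 head=-1 tape=[_]babbaab_   (s1,_)→(s2,a,right)
state=s2 head=0 tape=a[b]abbaab_   (s2,b)→(s0,_,right)
state=s0 head=1 tape=a_[a]bbaab_   (s0,a)→(s3,_,stay)
state=s3 head=1 tape=a_[_]bbaab_   (s3,_)→(s1,b,left)
state=s1 head=0 tape=a[_]bbbaab_   (s1,_)→(s2,a,right)
state=s2 head=1 tape=aa[b]bbaab_   (s2,b)→(s0,_,right)
state=s0 head=2 tape=aa_[b]baab_   (s0,b)→(s2,a,right)
state=s2 head=3 tape=aa_a[b]aab_   (s2,b)→(s0,_,right)
state=s0 head=4 tape=aa_a_[a]ab_   (s0,a)→(s3,_,stay)
state=s3 head=4 tape=aa_a_[_]ab_   (s3,_)→(s1,b,left)
state=s1 head=3 tape=aa_a[_]bab_   (s1,_)→(s2,a,right)
state=s2 head=4 tape=aa_aa[b]ab_   (s2,b)→(s0,_,right)
state=s0 head=5 tape=aa_aa_[a]b_   (s0,a)→(s3,_,stay)
state=s3 head=5 tape=aa_aa_[_]b_   (s3,_)→(s1,b,left)
state=s1 head=4 tape=aa_aa[_]bb_   (s1,_)→(s2,a,right)
state=s2 head=5 tape=aa_aaa[b]b_   (s2,b)→(s0,_,right)
state=s0 head=6 tape=aa_aaa_[b]_   (s0,b)→(s2,a,right)
state=s2 head=7 tape=aa_aaa_a[_]
At halt the head is at cell 7.

7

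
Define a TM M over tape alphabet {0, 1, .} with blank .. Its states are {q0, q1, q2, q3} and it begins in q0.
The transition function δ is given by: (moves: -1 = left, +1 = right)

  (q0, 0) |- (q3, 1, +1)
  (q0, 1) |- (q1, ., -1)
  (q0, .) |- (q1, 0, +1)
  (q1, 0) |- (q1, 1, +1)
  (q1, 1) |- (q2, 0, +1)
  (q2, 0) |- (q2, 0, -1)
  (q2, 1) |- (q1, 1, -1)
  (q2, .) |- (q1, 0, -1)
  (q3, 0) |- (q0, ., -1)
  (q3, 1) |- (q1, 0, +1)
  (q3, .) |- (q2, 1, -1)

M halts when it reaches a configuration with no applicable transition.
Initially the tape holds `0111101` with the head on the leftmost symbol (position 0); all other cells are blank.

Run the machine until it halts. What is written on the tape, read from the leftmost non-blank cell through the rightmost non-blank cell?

1000001

q0 | .[0]111101   read 0 → write 1, move +1, go to q3
q3 | .1[1]11101   read 1 → write 0, move +1, go to q1
q1 | .10[1]1101   read 1 → write 0, move +1, go to q2
q2 | .100[1]101   read 1 → write 1, move -1, go to q1
q1 | .10[0]1101   read 0 → write 1, move +1, go to q1
q1 | .101[1]101   read 1 → write 0, move +1, go to q2
q2 | .1010[1]01   read 1 → write 1, move -1, go to q1
q1 | .101[0]101   read 0 → write 1, move +1, go to q1
q1 | .1011[1]01   read 1 → write 0, move +1, go to q2
q2 | .10110[0]1   read 0 → write 0, move -1, go to q2
q2 | .1011[0]01   read 0 → write 0, move -1, go to q2
q2 | .101[1]001   read 1 → write 1, move -1, go to q1
q1 | .10[1]1001   read 1 → write 0, move +1, go to q2
q2 | .100[1]001   read 1 → write 1, move -1, go to q1
q1 | .10[0]1001   read 0 → write 1, move +1, go to q1
q1 | .101[1]001   read 1 → write 0, move +1, go to q2
q2 | .1010[0]01   read 0 → write 0, move -1, go to q2
q2 | .101[0]001   read 0 → write 0, move -1, go to q2
q2 | .10[1]0001   read 1 → write 1, move -1, go to q1
q1 | .1[0]10001   read 0 → write 1, move +1, go to q1
q1 | .11[1]0001   read 1 → write 0, move +1, go to q2
q2 | .110[0]001   read 0 → write 0, move -1, go to q2
q2 | .11[0]0001   read 0 → write 0, move -1, go to q2
q2 | .1[1]00001   read 1 → write 1, move -1, go to q1
q1 | .[1]100001   read 1 → write 0, move +1, go to q2
q2 | .0[1]00001   read 1 → write 1, move -1, go to q1
q1 | .[0]100001   read 0 → write 1, move +1, go to q1
q1 | .1[1]00001   read 1 → write 0, move +1, go to q2
q2 | .10[0]0001   read 0 → write 0, move -1, go to q2
q2 | .1[0]00001   read 0 → write 0, move -1, go to q2
q2 | .[1]000001   read 1 → write 1, move -1, go to q1
q1 | [.]1000001
The non-blank tape span at halt is 1000001.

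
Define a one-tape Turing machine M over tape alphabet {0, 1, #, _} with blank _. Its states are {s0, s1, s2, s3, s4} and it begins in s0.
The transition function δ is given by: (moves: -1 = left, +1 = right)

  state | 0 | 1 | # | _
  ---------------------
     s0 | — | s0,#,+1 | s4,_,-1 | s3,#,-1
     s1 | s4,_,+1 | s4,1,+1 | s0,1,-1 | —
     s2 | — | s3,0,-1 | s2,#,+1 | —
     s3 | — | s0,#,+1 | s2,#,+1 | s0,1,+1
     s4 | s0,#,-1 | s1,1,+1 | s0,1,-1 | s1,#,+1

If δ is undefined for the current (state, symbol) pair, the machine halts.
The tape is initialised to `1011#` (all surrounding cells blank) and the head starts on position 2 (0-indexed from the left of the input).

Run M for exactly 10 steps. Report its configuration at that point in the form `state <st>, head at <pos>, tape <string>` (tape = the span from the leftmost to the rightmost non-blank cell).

state=s0 head=2 tape=__10[1]1#   (s0,1)→(s0,#,+1)
state=s0 head=3 tape=__10#[1]#   (s0,1)→(s0,#,+1)
state=s0 head=4 tape=__10##[#]   (s0,#)→(s4,_,-1)
state=s4 head=3 tape=__10#[#]_   (s4,#)→(s0,1,-1)
state=s0 head=2 tape=__10[#]1_   (s0,#)→(s4,_,-1)
state=s4 head=1 tape=__1[0]_1_   (s4,0)→(s0,#,-1)
state=s0 head=0 tape=__[1]#_1_   (s0,1)→(s0,#,+1)
state=s0 head=1 tape=__#[#]_1_   (s0,#)→(s4,_,-1)
state=s4 head=0 tape=__[#]__1_   (s4,#)→(s0,1,-1)
state=s0 head=-1 tape=_[_]1__1_   (s0,_)→(s3,#,-1)
state=s3 head=-2 tape=[_]#1__1_
After 10 steps: state s3, head at -2, tape #1__1.

state s3, head at -2, tape #1__1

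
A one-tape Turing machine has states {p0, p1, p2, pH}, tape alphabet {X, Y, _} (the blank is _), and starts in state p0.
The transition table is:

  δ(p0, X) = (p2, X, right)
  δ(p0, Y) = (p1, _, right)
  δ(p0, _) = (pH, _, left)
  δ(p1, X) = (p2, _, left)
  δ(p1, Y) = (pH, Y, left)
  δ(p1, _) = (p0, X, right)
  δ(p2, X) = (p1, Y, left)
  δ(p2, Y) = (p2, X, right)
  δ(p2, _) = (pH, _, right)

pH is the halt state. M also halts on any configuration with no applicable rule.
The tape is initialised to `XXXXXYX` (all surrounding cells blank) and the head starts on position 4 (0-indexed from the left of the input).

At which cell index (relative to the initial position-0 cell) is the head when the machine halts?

state=p0 head=4 tape=_XXXX[X]YX__   (p0,X)→(p2,X,right)
state=p2 head=5 tape=_XXXXX[Y]X__   (p2,Y)→(p2,X,right)
state=p2 head=6 tape=_XXXXXX[X]__   (p2,X)→(p1,Y,left)
state=p1 head=5 tape=_XXXXX[X]Y__   (p1,X)→(p2,_,left)
state=p2 head=4 tape=_XXXX[X]_Y__   (p2,X)→(p1,Y,left)
state=p1 head=3 tape=_XXX[X]Y_Y__   (p1,X)→(p2,_,left)
state=p2 head=2 tape=_XX[X]_Y_Y__   (p2,X)→(p1,Y,left)
state=p1 head=1 tape=_X[X]Y_Y_Y__   (p1,X)→(p2,_,left)
state=p2 head=0 tape=_[X]_Y_Y_Y__   (p2,X)→(p1,Y,left)
state=p1 head=-1 tape=[_]Y_Y_Y_Y__   (p1,_)→(p0,X,right)
state=p0 head=0 tape=X[Y]_Y_Y_Y__   (p0,Y)→(p1,_,right)
state=p1 head=1 tape=X_[_]Y_Y_Y__   (p1,_)→(p0,X,right)
state=p0 head=2 tape=X_X[Y]_Y_Y__   (p0,Y)→(p1,_,right)
state=p1 head=3 tape=X_X_[_]Y_Y__   (p1,_)→(p0,X,right)
state=p0 head=4 tape=X_X_X[Y]_Y__   (p0,Y)→(p1,_,right)
state=p1 head=5 tape=X_X_X_[_]Y__   (p1,_)→(p0,X,right)
state=p0 head=6 tape=X_X_X_X[Y]__   (p0,Y)→(p1,_,right)
state=p1 head=7 tape=X_X_X_X_[_]_   (p1,_)→(p0,X,right)
state=p0 head=8 tape=X_X_X_X_X[_]   (p0,_)→(pH,_,left)
state=pH head=7 tape=X_X_X_X_[X]_
At halt the head is at cell 7.

7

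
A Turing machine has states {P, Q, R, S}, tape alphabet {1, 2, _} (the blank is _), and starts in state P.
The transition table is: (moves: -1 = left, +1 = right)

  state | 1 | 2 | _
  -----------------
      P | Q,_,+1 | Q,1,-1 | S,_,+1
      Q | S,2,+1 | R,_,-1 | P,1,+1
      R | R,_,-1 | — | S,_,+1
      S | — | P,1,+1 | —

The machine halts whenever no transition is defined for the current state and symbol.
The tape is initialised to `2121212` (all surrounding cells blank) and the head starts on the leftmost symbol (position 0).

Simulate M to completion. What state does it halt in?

state=P head=0 tape=_[2]121212   (P,2)→(Q,1,-1)
state=Q head=-1 tape=[_]1121212   (Q,_)→(P,1,+1)
state=P head=0 tape=1[1]121212   (P,1)→(Q,_,+1)
state=Q head=1 tape=1_[1]21212   (Q,1)→(S,2,+1)
state=S head=2 tape=1_2[2]1212   (S,2)→(P,1,+1)
state=P head=3 tape=1_21[1]212   (P,1)→(Q,_,+1)
state=Q head=4 tape=1_21_[2]12   (Q,2)→(R,_,-1)
state=R head=3 tape=1_21[_]_12   (R,_)→(S,_,+1)
state=S head=4 tape=1_21_[_]12
No transition is defined for (S, _); M halts in state S.

S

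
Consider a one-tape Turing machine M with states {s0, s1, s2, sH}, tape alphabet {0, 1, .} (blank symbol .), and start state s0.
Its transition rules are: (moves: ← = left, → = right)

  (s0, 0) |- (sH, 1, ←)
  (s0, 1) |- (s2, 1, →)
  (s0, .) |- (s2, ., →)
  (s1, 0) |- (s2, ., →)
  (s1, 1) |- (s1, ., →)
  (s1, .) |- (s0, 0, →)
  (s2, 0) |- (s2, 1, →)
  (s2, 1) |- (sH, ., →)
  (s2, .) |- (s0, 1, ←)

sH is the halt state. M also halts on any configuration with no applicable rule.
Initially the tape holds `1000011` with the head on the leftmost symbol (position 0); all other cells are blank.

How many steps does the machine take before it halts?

6

state=s0 head=0 tape=[1]000011   (s0,1)→(s2,1,→)
state=s2 head=1 tape=1[0]00011   (s2,0)→(s2,1,→)
state=s2 head=2 tape=11[0]0011   (s2,0)→(s2,1,→)
state=s2 head=3 tape=111[0]011   (s2,0)→(s2,1,→)
state=s2 head=4 tape=1111[0]11   (s2,0)→(s2,1,→)
state=s2 head=5 tape=11111[1]1   (s2,1)→(sH,.,→)
state=sH head=6 tape=11111.[1]
M halts after 6 transitions.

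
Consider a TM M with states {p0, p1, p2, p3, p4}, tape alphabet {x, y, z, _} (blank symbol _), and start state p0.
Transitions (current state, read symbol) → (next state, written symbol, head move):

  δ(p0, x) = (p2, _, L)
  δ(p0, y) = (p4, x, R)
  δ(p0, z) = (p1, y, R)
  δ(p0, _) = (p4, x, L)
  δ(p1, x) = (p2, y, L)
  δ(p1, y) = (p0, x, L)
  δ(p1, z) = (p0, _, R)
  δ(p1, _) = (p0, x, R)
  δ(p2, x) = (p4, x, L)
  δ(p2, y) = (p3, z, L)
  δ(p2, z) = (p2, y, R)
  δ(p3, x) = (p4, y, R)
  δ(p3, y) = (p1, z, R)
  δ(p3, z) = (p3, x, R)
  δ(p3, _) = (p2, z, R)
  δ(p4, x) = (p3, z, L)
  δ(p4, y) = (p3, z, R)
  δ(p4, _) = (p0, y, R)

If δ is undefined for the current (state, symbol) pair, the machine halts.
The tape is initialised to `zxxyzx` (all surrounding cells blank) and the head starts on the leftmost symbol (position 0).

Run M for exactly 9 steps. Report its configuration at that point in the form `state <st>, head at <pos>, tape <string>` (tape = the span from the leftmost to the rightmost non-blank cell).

p0 | _[z]xxyzx   read z → write y, move R, go to p1
p1 | _y[x]xyzx   read x → write y, move L, go to p2
p2 | _[y]yxyzx   read y → write z, move L, go to p3
p3 | [_]zyxyzx   read _ → write z, move R, go to p2
p2 | z[z]yxyzx   read z → write y, move R, go to p2
p2 | zy[y]xyzx   read y → write z, move L, go to p3
p3 | z[y]zxyzx   read y → write z, move R, go to p1
p1 | zz[z]xyzx   read z → write _, move R, go to p0
p0 | zz_[x]yzx   read x → write _, move L, go to p2
p2 | zz[_]_yzx
After 9 steps: state p2, head at 1, tape zz__yzx.

state p2, head at 1, tape zz__yzx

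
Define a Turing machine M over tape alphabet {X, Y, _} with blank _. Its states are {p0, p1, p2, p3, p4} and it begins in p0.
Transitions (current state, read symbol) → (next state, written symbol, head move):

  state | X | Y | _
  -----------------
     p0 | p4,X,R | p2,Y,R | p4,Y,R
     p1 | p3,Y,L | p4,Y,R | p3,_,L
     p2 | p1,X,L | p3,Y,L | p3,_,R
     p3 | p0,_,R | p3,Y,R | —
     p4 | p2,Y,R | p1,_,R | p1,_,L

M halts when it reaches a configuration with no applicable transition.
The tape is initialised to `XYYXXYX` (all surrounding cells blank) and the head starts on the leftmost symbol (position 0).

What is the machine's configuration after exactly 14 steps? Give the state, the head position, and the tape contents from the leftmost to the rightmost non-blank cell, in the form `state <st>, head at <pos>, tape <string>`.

state p4, head at 8, tape X_YYYY_Y

state=p0 head=0 tape=[X]YYXXYX__   (p0,X)→(p4,X,R)
state=p4 head=1 tape=X[Y]YXXYX__   (p4,Y)→(p1,_,R)
state=p1 head=2 tape=X_[Y]XXYX__   (p1,Y)→(p4,Y,R)
state=p4 head=3 tape=X_Y[X]XYX__   (p4,X)→(p2,Y,R)
state=p2 head=4 tape=X_YY[X]YX__   (p2,X)→(p1,X,L)
state=p1 head=3 tape=X_Y[Y]XYX__   (p1,Y)→(p4,Y,R)
state=p4 head=4 tape=X_YY[X]YX__   (p4,X)→(p2,Y,R)
state=p2 head=5 tape=X_YYY[Y]X__   (p2,Y)→(p3,Y,L)
state=p3 head=4 tape=X_YY[Y]YX__   (p3,Y)→(p3,Y,R)
state=p3 head=5 tape=X_YYY[Y]X__   (p3,Y)→(p3,Y,R)
state=p3 head=6 tape=X_YYYY[X]__   (p3,X)→(p0,_,R)
state=p0 head=7 tape=X_YYYY_[_]_   (p0,_)→(p4,Y,R)
state=p4 head=8 tape=X_YYYY_Y[_]   (p4,_)→(p1,_,L)
state=p1 head=7 tape=X_YYYY_[Y]_   (p1,Y)→(p4,Y,R)
state=p4 head=8 tape=X_YYYY_Y[_]
After 14 steps: state p4, head at 8, tape X_YYYY_Y.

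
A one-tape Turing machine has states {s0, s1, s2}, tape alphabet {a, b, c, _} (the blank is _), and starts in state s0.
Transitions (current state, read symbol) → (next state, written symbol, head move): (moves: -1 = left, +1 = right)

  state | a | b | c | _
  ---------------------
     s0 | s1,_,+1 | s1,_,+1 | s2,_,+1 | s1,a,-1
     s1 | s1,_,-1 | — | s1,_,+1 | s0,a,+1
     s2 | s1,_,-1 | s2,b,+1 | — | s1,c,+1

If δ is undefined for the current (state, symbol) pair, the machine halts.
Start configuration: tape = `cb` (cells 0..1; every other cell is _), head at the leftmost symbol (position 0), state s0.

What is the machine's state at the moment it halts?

s1

state=s0 head=0 tape=[c]b_____   (s0,c)→(s2,_,+1)
state=s2 head=1 tape=_[b]_____   (s2,b)→(s2,b,+1)
state=s2 head=2 tape=_b[_]____   (s2,_)→(s1,c,+1)
state=s1 head=3 tape=_bc[_]___   (s1,_)→(s0,a,+1)
state=s0 head=4 tape=_bca[_]__   (s0,_)→(s1,a,-1)
state=s1 head=3 tape=_bc[a]a__   (s1,a)→(s1,_,-1)
state=s1 head=2 tape=_b[c]_a__   (s1,c)→(s1,_,+1)
state=s1 head=3 tape=_b_[_]a__   (s1,_)→(s0,a,+1)
state=s0 head=4 tape=_b_a[a]__   (s0,a)→(s1,_,+1)
state=s1 head=5 tape=_b_a_[_]_   (s1,_)→(s0,a,+1)
state=s0 head=6 tape=_b_a_a[_]   (s0,_)→(s1,a,-1)
state=s1 head=5 tape=_b_a_[a]a   (s1,a)→(s1,_,-1)
state=s1 head=4 tape=_b_a[_]_a   (s1,_)→(s0,a,+1)
state=s0 head=5 tape=_b_aa[_]a   (s0,_)→(s1,a,-1)
state=s1 head=4 tape=_b_a[a]aa   (s1,a)→(s1,_,-1)
state=s1 head=3 tape=_b_[a]_aa   (s1,a)→(s1,_,-1)
state=s1 head=2 tape=_b[_]__aa   (s1,_)→(s0,a,+1)
state=s0 head=3 tape=_ba[_]_aa   (s0,_)→(s1,a,-1)
state=s1 head=2 tape=_b[a]a_aa   (s1,a)→(s1,_,-1)
state=s1 head=1 tape=_[b]_a_aa
No transition is defined for (s1, b); M halts in state s1.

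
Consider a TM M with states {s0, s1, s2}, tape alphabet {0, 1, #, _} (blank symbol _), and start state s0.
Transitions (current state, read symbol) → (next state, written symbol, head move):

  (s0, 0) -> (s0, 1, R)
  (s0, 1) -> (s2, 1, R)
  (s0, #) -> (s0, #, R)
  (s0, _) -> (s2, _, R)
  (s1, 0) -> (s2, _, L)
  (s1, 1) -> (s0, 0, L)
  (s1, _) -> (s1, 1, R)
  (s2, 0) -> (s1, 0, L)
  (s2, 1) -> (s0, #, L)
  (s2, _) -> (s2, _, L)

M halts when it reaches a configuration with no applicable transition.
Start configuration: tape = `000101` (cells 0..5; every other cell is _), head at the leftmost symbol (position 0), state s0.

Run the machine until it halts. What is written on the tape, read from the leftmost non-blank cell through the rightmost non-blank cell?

#_00001

s0 | __[0]00101   read 0 → write 1, move R, go to s0
s0 | __1[0]0101   read 0 → write 1, move R, go to s0
s0 | __11[0]101   read 0 → write 1, move R, go to s0
s0 | __111[1]01   read 1 → write 1, move R, go to s2
s2 | __1111[0]1   read 0 → write 0, move L, go to s1
s1 | __111[1]01   read 1 → write 0, move L, go to s0
s0 | __11[1]001   read 1 → write 1, move R, go to s2
s2 | __111[0]01   read 0 → write 0, move L, go to s1
s1 | __11[1]001   read 1 → write 0, move L, go to s0
s0 | __1[1]0001   read 1 → write 1, move R, go to s2
s2 | __11[0]001   read 0 → write 0, move L, go to s1
s1 | __1[1]0001   read 1 → write 0, move L, go to s0
s0 | __[1]00001   read 1 → write 1, move R, go to s2
s2 | __1[0]0001   read 0 → write 0, move L, go to s1
s1 | __[1]00001   read 1 → write 0, move L, go to s0
s0 | _[_]000001   read _ → write _, move R, go to s2
s2 | __[0]00001   read 0 → write 0, move L, go to s1
s1 | _[_]000001   read _ → write 1, move R, go to s1
s1 | _1[0]00001   read 0 → write _, move L, go to s2
s2 | _[1]_00001   read 1 → write #, move L, go to s0
s0 | [_]#_00001   read _ → write _, move R, go to s2
s2 | _[#]_00001
The non-blank tape span at halt is #_00001.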